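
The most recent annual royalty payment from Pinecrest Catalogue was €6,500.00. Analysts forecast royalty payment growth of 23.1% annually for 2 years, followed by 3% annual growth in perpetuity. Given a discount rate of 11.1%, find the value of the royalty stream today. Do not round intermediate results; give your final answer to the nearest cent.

€116655.75

D_1 = 8001.50000
D_2 = 9849.84650
Terminal value at year 2: TV = D_2×(1+g_2)/(r−g_2) = 10145.34189/0.081 = 125251.13451
P_0 = D_1/(1+r)^1 + D_2/(1+r)^2 + TV/(1+r)^2
    = 7202.07021 + 7979.97158 + 101473.71268 = 116655.75446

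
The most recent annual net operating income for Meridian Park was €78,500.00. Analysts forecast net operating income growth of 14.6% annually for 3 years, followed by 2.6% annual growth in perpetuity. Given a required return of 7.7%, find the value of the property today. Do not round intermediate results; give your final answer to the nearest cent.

D_1 = 89961.00000
D_2 = 103095.30600
D_3 = 118147.22068
Terminal value at year 3: TV = D_3×(1+g_2)/(r−g_2) = 121219.04841/0.051 = 2376844.08654
P_0 = D_1/(1+r)^1 + D_2/(1+r)^2 + D_3/(1+r)^3 + TV/(1+r)^3
    = 83529.24791 + 88880.70391 + 94575.01084 + 1902626.68868 = 2169611.65133

€2169611.65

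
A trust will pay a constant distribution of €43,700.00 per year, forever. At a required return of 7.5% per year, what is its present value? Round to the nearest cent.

€582666.67

Level perpetuity: PV = C / r = €43,700.00 / 0.075 = €582,666.67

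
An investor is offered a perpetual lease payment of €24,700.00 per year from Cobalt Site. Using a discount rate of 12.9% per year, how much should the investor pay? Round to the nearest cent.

Level perpetuity: PV = C / r = €24,700.00 / 0.129 = €191,472.87

€191472.87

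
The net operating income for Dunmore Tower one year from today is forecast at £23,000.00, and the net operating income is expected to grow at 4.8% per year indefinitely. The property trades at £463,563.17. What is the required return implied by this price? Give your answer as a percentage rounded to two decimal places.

P = D₁/(r − g) ⇒ r = D₁/P + g = £23,000.0000/£463,563.17 + 0.048 = 0.049616 + 0.048 = 0.097616

9.76%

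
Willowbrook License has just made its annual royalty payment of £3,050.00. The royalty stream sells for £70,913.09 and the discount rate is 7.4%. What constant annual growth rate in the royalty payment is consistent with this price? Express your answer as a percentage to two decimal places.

2.97%

P = D₀(1+g)/(r−g) ⇒ P(r−g) = D₀(1+g) ⇒ g(P+D₀) = P·r − D₀
g = (P·r − D₀)/(P + D₀) = (£70,913.09×0.074 − £3,050.00) / (£70,913.09 + £3,050.00) = 0.029712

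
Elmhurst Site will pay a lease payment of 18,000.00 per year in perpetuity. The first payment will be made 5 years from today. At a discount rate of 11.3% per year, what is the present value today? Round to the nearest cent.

Value at end of year 4: C / r = 18,000.00 / 0.113 = 159,292.0354
Discount to today: PV = 159,292.0354 / (1 + 0.113)^4 = 159,292.0354 / 1.534549 = 103,803.84

103803.84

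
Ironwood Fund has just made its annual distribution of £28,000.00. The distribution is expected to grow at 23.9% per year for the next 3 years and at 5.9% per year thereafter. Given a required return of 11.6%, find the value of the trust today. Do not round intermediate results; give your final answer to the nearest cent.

£815783.76

D_1 = 34692.00000
D_2 = 42983.38800
D_3 = 53256.41773
Terminal value at year 3: TV = D_3×(1+g_2)/(r−g_2) = 56398.54638/0.057 = 989448.18207
P_0 = D_1/(1+r)^1 + D_2/(1+r)^2 + D_3/(1+r)^3 + TV/(1+r)^3
    = 31086.02151 + 34512.16904 + 38315.92960 + 711869.63946 = 815783.75961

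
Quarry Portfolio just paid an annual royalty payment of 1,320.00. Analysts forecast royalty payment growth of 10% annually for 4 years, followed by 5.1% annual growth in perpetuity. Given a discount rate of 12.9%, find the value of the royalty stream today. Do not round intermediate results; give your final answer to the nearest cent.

20977.45

D_1 = 1452.00000
D_2 = 1597.20000
D_3 = 1756.92000
D_4 = 1932.61200
Terminal value at year 4: TV = D_4×(1+g_2)/(r−g_2) = 2031.17521/0.078 = 26040.70785
P_0 = D_1/(1+r)^1 + D_2/(1+r)^2 + D_3/(1+r)^3 + D_4/(1+r)^4 + TV/(1+r)^4
    = 1286.09389 + 1253.05870 + 1220.87208 + 1189.51221 + 16027.91452 = 20977.45140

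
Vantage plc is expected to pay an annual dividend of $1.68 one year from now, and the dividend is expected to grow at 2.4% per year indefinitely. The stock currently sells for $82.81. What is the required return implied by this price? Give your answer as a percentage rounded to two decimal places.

4.43%

P = D₁/(r − g) ⇒ r = D₁/P + g = $1.6800/$82.81 + 0.024 = 0.020287 + 0.024 = 0.044287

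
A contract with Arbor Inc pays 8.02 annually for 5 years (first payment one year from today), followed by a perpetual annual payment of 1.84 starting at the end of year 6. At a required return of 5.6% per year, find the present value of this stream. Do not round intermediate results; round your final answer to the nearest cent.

PV of 5-year annuity: 8.02 × [1 − (1+0.056)^−5] / 0.056 = 34.15397
Perpetuity value at year 5: 1.84 / 0.056 = 32.85714
PV of perpetuity: 32.85714 / (1+0.056)^5 = 25.02132
Total PV = 34.15397 + 25.02132 = 59.17529

59.18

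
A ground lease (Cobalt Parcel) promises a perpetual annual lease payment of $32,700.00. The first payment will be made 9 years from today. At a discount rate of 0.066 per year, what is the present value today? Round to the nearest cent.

$297129.78

Value at end of year 8: C / r = $32,700.00 / 0.066 = $495,454.5455
Discount to today: PV = $495,454.5455 / (1 + 0.066)^8 = $495,454.5455 / 1.667468 = $297,129.78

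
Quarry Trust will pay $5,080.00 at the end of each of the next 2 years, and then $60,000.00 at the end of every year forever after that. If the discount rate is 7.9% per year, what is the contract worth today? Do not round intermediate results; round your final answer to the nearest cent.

PV of 2-year annuity: $5,080.00 × [1 − (1+0.079)^−2] / 0.079 = 9071.42078
Perpetuity value at year 2: $60,000.00 / 0.079 = 759493.67089
PV of perpetuity: 759493.67089 / (1+0.079)^2 = 652350.90577
Total PV = 9071.42078 + 652350.90577 = 661422.32655

$661422.33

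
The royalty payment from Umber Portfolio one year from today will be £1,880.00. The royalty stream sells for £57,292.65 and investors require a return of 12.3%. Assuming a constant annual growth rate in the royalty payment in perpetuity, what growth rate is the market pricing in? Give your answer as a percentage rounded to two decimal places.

P = D₁/(r−g) ⇒ g = r − D₁/P = 0.123 − £1,880.00/£57,292.65 = 0.090186

9.02%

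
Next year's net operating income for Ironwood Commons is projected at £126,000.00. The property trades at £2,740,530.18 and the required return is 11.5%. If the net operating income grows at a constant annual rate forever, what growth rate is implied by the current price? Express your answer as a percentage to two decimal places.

6.90%

P = D₁/(r−g) ⇒ g = r − D₁/P = 0.115 − £126,000.00/£2,740,530.18 = 0.069023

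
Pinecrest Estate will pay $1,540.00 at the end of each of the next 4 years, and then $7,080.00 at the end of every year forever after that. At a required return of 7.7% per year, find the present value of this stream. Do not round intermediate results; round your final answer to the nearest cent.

PV of 4-year annuity: $1,540.00 × [1 − (1+0.077)^−4] / 0.077 = 5134.92234
Perpetuity value at year 4: $7,080.00 / 0.077 = 91948.05195
PV of perpetuity: 91948.05195 / (1+0.077)^4 = 68340.74665
Total PV = 5134.92234 + 68340.74665 = 73475.66899

$73475.67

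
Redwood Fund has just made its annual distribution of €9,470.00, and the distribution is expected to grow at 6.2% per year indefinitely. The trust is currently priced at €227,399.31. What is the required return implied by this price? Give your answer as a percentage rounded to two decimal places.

10.62%

D₁ = €9,470.00 × 1.062 = €10,057.1400
P = D₁/(r − g) ⇒ r = D₁/P + g = €10,057.1400/€227,399.31 + 0.062 = 0.044227 + 0.062 = 0.106227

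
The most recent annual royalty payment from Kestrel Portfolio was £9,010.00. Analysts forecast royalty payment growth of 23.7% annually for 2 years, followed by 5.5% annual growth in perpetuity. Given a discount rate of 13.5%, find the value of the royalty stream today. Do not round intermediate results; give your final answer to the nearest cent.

D_1 = 11145.37000
D_2 = 13786.82269
Terminal value at year 2: TV = D_2×(1+g_2)/(r−g_2) = 14545.09794/0.08 = 181813.72422
P_0 = D_1/(1+r)^1 + D_2/(1+r)^2 + TV/(1+r)^2
    = 9819.70925 + 10702.18532 + 141135.06897 = 161656.96355

£161656.96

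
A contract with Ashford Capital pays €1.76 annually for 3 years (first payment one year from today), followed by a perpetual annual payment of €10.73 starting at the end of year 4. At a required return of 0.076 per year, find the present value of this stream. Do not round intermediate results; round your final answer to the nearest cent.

PV of 3-year annuity: €1.76 × [1 − (1+0.076)^−3] / 0.076 = 4.56863
Perpetuity value at year 3: €10.73 / 0.076 = 141.18421
PV of perpetuity: 141.18421 / (1+0.076)^3 = 113.33116
Total PV = 4.56863 + 113.33116 = 117.89978

€117.90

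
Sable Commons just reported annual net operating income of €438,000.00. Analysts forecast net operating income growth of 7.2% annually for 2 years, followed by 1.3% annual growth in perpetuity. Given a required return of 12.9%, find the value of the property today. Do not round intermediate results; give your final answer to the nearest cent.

D_1 = 469536.00000
D_2 = 503342.59200
Terminal value at year 2: TV = D_2×(1+g_2)/(r−g_2) = 509886.04570/0.116 = 4395569.35945
P_0 = D_1/(1+r)^1 + D_2/(1+r)^2 + TV/(1+r)^2
    = 415886.62533 + 394889.69208 + 3448476.36272 = 4259252.68013

€4259252.68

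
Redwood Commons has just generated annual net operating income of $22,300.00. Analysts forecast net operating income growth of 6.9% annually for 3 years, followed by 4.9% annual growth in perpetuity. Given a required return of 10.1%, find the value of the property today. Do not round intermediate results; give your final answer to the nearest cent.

D_1 = 23838.70000
D_2 = 25483.57030
D_3 = 27241.93665
Terminal value at year 3: TV = D_3×(1+g_2)/(r−g_2) = 28576.79155/0.052 = 549553.68359
P_0 = D_1/(1+r)^1 + D_2/(1+r)^2 + D_3/(1+r)^3 + TV/(1+r)^3
    = 21651.86194 + 21022.56169 + 20411.55172 + 411763.80297 = 474849.77832

$474849.78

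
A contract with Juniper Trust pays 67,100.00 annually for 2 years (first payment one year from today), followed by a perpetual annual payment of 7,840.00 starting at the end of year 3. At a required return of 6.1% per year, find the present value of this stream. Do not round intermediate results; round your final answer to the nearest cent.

237019.38

PV of 2-year annuity: 67,100.00 × [1 − (1+0.061)^−2] / 0.061 = 122848.46778
Perpetuity value at year 2: 7,840.00 / 0.061 = 128524.59016
PV of perpetuity: 128524.59016 / (1+0.061)^2 = 114170.90928
Total PV = 122848.46778 + 114170.90928 = 237019.37706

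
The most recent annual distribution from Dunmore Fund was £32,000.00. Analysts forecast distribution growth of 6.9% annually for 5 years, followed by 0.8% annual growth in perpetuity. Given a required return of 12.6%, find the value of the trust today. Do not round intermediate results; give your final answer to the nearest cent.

£348107.06

D_1 = 34208.00000
D_2 = 36568.35200
D_3 = 39091.56829
D_4 = 41788.88650
D_5 = 44672.31967
Terminal value at year 5: TV = D_5×(1+g_2)/(r−g_2) = 45029.69823/0.118 = 381607.61208
P_0 = D_1/(1+r)^1 + D_2/(1+r)^2 + D_3/(1+r)^3 + D_4/(1+r)^4 + D_5/(1+r)^5 + TV/(1+r)^5
    = 30380.10657 + 28842.21485 + 27382.17378 + 25996.04243 + 24680.07936 + 210826.44060 = 348107.05759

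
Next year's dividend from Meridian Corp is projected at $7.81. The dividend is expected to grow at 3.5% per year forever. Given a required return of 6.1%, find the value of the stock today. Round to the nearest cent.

$300.38

Growing perpetuity: P = D₁ / (r − g) = $7.8100 / (0.061 − 0.035) = $300.38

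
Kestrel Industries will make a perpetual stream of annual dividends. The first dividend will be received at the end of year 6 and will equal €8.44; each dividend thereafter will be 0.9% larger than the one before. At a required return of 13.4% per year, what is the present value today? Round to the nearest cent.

€36.01

Value at end of year 5: C₁ / (r − g) = €8.44 / (0.134 − 0.009) = €67.5200
Discount to today: PV = €67.5200 / (1 + 0.134)^5 = €67.5200 / 1.875276 = €36.01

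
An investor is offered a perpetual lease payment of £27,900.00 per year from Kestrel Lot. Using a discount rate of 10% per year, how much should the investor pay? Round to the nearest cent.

Level perpetuity: PV = C / r = £27,900.00 / 0.1 = £279,000.00

£279000.00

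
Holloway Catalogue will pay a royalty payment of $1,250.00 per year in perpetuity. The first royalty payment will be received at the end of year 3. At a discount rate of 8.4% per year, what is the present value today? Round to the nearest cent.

Value at end of year 2: C / r = $1,250.00 / 0.084 = $14,880.9524
Discount to today: PV = $14,880.9524 / (1 + 0.084)^2 = $14,880.9524 / 1.175056 = $12,664.04

$12664.04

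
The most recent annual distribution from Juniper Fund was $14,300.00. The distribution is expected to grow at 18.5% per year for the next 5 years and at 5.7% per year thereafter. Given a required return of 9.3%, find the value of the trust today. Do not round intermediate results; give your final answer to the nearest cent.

D_1 = 16945.50000
D_2 = 20080.41750
D_3 = 23795.29474
D_4 = 28197.42426
D_5 = 33413.94775
Terminal value at year 5: TV = D_5×(1+g_2)/(r−g_2) = 35318.54277/0.036 = 981070.63263
P_0 = D_1/(1+r)^1 + D_2/(1+r)^2 + D_3/(1+r)^3 + D_4/(1+r)^4 + D_5/(1+r)^5 + TV/(1+r)^5
    = 15503.65965 + 16808.63375 + 18223.45013 + 19757.35444 + 21420.37055 + 628925.87983 = 720639.34835

$720639.35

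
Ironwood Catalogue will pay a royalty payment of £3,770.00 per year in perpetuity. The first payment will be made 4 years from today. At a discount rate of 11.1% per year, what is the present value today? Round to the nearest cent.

Value at end of year 3: C / r = £3,770.00 / 0.111 = £33,963.9640
Discount to today: PV = £33,963.9640 / (1 + 0.111)^3 = £33,963.9640 / 1.371331 = £24,767.16

£24767.16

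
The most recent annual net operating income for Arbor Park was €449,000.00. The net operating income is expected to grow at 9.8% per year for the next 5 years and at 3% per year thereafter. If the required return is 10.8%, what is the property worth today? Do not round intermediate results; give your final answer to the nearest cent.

€7851271.31

D_1 = 493002.00000
D_2 = 541316.19600
D_3 = 594365.18321
D_4 = 652612.97116
D_5 = 716569.04234
Terminal value at year 5: TV = D_5×(1+g_2)/(r−g_2) = 738066.11361/0.078 = 9462386.07188
P_0 = D_1/(1+r)^1 + D_2/(1+r)^2 + D_3/(1+r)^3 + D_4/(1+r)^4 + D_5/(1+r)^5 + TV/(1+r)^5
    = 444947.65343 + 440931.88038 + 436952.35078 + 433008.73750 + 429100.71641 + 5666329.97307 = 7851271.31157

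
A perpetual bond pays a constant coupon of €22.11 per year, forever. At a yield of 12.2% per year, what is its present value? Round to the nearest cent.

€181.23

Level perpetuity: PV = C / r = €22.11 / 0.122 = €181.23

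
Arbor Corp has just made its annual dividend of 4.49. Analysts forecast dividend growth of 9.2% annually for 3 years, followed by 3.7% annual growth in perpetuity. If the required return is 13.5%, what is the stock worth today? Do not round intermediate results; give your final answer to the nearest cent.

D_1 = 4.90308
D_2 = 5.35416
D_3 = 5.84675
Terminal value at year 3: TV = D_3×(1+g_2)/(r−g_2) = 6.06308/0.098 = 61.86812
P_0 = D_1/(1+r)^1 + D_2/(1+r)^2 + D_3/(1+r)^3 + TV/(1+r)^3
    = 4.31989 + 4.15623 + 3.99877 + 42.31354 = 54.78844

54.79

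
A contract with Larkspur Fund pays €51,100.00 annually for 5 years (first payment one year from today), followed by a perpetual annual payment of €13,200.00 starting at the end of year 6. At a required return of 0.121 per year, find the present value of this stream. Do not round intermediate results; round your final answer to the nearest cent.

€245374.15

PV of 5-year annuity: €51,100.00 × [1 − (1+0.121)^−5] / 0.121 = 183748.64396
Perpetuity value at year 5: €13,200.00 / 0.121 = 109090.90909
PV of perpetuity: 109090.90909 / (1+0.121)^5 = 61625.50595
Total PV = 183748.64396 + 61625.50595 = 245374.14992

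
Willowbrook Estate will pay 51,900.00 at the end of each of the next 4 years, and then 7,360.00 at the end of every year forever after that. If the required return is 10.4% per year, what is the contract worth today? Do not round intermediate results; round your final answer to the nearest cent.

210741.16

PV of 4-year annuity: 51,900.00 × [1 − (1+0.104)^−4] / 0.104 = 163101.55016
Perpetuity value at year 4: 7,360.00 / 0.104 = 70769.23077
PV of perpetuity: 70769.23077 / (1+0.104)^4 = 47639.60824
Total PV = 163101.55016 + 47639.60824 = 210741.15840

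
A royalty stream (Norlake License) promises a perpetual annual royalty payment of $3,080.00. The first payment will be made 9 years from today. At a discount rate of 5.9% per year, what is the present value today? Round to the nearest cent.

$33001.30

Value at end of year 8: C / r = $3,080.00 / 0.059 = $52,203.3898
Discount to today: PV = $52,203.3898 / (1 + 0.059)^8 = $52,203.3898 / 1.581859 = $33,001.30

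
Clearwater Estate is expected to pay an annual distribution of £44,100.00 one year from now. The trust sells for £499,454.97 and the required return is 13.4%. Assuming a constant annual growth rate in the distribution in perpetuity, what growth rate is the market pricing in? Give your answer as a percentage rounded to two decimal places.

P = D₁/(r−g) ⇒ g = r − D₁/P = 0.134 − £44,100.00/£499,454.97 = 0.045704

4.57%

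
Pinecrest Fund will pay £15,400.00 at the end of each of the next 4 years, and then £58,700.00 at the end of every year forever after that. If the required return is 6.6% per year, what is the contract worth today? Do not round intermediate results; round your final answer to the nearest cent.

PV of 4-year annuity: £15,400.00 × [1 − (1+0.066)^−4] / 0.066 = 52637.57146
Perpetuity value at year 4: £58,700.00 / 0.066 = 889393.93939
PV of perpetuity: 889393.93939 / (1+0.066)^4 = 688755.92352
Total PV = 52637.57146 + 688755.92352 = 741393.49497

£741393.49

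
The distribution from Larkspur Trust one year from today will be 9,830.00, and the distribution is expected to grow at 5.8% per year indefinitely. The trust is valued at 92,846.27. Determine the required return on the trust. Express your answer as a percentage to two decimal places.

16.39%

P = D₁/(r − g) ⇒ r = D₁/P + g = 9,830.0000/92,846.27 + 0.058 = 0.105874 + 0.058 = 0.163874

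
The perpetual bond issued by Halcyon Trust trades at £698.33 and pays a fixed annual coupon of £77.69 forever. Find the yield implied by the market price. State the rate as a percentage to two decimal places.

P = C/r ⇒ r = C/P = £77.69/£698.33 = 0.111251

11.13%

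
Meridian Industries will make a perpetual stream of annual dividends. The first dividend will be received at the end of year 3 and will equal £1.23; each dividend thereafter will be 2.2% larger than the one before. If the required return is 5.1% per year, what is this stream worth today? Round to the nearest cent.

£38.40

Value at end of year 2: C₁ / (r − g) = £1.23 / (0.051 − 0.022) = £42.4138
Discount to today: PV = £42.4138 / (1 + 0.051)^2 = £42.4138 / 1.104601 = £38.40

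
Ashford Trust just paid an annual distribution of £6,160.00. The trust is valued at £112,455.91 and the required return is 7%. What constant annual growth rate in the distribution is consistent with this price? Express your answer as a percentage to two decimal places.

1.44%

P = D₀(1+g)/(r−g) ⇒ P(r−g) = D₀(1+g) ⇒ g(P+D₀) = P·r − D₀
g = (P·r − D₀)/(P + D₀) = (£112,455.91×0.07 − £6,160.00) / (£112,455.91 + £6,160.00) = 0.014432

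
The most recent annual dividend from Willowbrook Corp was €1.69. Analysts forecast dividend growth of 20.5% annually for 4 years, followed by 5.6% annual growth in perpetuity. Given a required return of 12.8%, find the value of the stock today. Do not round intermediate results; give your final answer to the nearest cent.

€40.27

D_1 = 2.03645
D_2 = 2.45392
D_3 = 2.95698
D_4 = 3.56316
Terminal value at year 4: TV = D_4×(1+g_2)/(r−g_2) = 3.76269/0.072 = 52.25963
P_0 = D_1/(1+r)^1 + D_2/(1+r)^2 + D_3/(1+r)^3 + D_4/(1+r)^4 + TV/(1+r)^4
    = 1.80536 + 1.92860 + 2.06025 + 2.20089 + 32.27973 = 40.27484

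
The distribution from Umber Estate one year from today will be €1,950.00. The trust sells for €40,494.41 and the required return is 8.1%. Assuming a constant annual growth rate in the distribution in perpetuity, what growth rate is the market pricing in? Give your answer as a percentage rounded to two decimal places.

3.28%

P = D₁/(r−g) ⇒ g = r − D₁/P = 0.081 − €1,950.00/€40,494.41 = 0.032845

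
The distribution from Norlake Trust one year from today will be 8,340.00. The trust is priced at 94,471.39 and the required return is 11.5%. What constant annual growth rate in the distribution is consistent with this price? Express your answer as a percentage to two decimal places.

P = D₁/(r−g) ⇒ g = r − D₁/P = 0.115 − 8,340.00/94,471.39 = 0.026719

2.67%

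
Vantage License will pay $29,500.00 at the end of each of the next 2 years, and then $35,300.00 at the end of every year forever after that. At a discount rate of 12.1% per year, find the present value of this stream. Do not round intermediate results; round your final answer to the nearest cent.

PV of 2-year annuity: $29,500.00 × [1 − (1+0.121)^−2] / 0.121 = 49791.07000
Perpetuity value at year 2: $35,300.00 / 0.121 = 291735.53719
PV of perpetuity: 291735.53719 / (1+0.121)^2 = 232155.03647
Total PV = 49791.07000 + 232155.03647 = 281946.10648

$281946.11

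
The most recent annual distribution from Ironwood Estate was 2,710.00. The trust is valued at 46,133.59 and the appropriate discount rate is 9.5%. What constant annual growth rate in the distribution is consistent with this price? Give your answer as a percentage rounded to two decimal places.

3.42%

P = D₀(1+g)/(r−g) ⇒ P(r−g) = D₀(1+g) ⇒ g(P+D₀) = P·r − D₀
g = (P·r − D₀)/(P + D₀) = (46,133.59×0.095 − 2,710.00) / (46,133.59 + 2,710.00) = 0.034246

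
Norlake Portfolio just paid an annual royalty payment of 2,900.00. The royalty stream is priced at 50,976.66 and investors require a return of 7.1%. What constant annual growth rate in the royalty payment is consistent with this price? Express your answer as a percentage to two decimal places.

P = D₀(1+g)/(r−g) ⇒ P(r−g) = D₀(1+g) ⇒ g(P+D₀) = P·r − D₀
g = (P·r − D₀)/(P + D₀) = (50,976.66×0.071 − 2,900.00) / (50,976.66 + 2,900.00) = 0.013352

1.34%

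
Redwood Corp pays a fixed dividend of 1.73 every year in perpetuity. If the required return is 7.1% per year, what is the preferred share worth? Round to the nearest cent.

24.37

Level perpetuity: PV = C / r = 1.73 / 0.071 = 24.37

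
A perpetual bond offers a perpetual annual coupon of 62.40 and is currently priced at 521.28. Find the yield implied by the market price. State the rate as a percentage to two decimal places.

P = C/r ⇒ r = C/P = 62.40/521.28 = 0.119705

11.97%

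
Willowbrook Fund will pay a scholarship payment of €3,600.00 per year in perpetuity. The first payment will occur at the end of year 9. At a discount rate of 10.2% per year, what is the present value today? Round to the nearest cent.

Value at end of year 8: C / r = €3,600.00 / 0.102 = €35,294.1176
Discount to today: PV = €35,294.1176 / (1 + 0.102)^8 = €35,294.1176 / 2.174967 = €16,227.42

€16227.42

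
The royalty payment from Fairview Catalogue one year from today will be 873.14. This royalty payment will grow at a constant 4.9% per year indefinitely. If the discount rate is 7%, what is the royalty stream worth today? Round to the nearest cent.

Growing perpetuity: P = D₁ / (r − g) = 873.1400 / (0.07 − 0.049) = 41,578.10

41578.10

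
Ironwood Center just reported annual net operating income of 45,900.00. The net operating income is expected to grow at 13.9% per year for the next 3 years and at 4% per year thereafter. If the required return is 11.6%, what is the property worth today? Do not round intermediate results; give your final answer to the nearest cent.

811199.77

D_1 = 52280.10000
D_2 = 59547.03390
D_3 = 67824.07161
Terminal value at year 3: TV = D_3×(1+g_2)/(r−g_2) = 70537.03448/0.076 = 928118.87469
P_0 = D_1/(1+r)^1 + D_2/(1+r)^2 + D_3/(1+r)^3 + TV/(1+r)^3
    = 46845.96774 + 47811.43123 + 48796.79227 + 667745.57847 = 811199.76972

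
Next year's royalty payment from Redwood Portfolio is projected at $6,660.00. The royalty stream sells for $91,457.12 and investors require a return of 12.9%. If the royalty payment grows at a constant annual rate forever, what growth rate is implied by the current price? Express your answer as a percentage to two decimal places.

5.62%

P = D₁/(r−g) ⇒ g = r − D₁/P = 0.129 − $6,660.00/$91,457.12 = 0.056179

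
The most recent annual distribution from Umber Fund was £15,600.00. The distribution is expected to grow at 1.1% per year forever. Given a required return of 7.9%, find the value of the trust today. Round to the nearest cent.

£231935.29

D₁ = D₀ × (1 + g) = £15,600.00 × 1.011 = £15,771.6000
Growing perpetuity: P = D₁ / (r − g) = £15,771.6000 / (0.079 − 0.011) = £231,935.29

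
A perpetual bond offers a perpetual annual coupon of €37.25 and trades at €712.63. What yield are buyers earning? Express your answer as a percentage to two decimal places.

5.23%

P = C/r ⇒ r = C/P = €37.25/€712.63 = 0.052271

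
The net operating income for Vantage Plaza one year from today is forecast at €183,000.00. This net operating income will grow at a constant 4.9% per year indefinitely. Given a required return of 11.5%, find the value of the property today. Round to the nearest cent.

€2772727.27

Growing perpetuity: P = D₁ / (r − g) = €183,000.0000 / (0.115 − 0.049) = €2,772,727.27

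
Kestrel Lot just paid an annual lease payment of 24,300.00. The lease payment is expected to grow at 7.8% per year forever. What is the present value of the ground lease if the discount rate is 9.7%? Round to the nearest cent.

1378705.26

D₁ = D₀ × (1 + g) = 24,300.00 × 1.078 = 26,195.4000
Growing perpetuity: P = D₁ / (r − g) = 26,195.4000 / (0.097 − 0.078) = 1,378,705.26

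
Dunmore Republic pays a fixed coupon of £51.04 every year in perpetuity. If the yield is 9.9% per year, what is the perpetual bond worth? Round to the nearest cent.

£515.56

Level perpetuity: PV = C / r = £51.04 / 0.099 = £515.56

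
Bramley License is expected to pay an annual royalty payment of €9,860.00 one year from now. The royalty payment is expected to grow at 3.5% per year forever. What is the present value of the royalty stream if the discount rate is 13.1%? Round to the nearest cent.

Growing perpetuity: P = D₁ / (r − g) = €9,860.0000 / (0.131 − 0.035) = €102,708.33

€102708.33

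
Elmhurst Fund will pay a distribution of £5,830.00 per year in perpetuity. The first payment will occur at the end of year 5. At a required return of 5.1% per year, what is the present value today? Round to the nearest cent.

Value at end of year 4: C / r = £5,830.00 / 0.051 = £114,313.7255
Discount to today: PV = £114,313.7255 / (1 + 0.051)^4 = £114,313.7255 / 1.220143 = £93,688.77

£93688.77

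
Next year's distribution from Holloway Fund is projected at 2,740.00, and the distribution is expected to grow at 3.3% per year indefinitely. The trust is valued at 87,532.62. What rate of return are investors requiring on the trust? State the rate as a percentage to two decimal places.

6.43%

P = D₁/(r − g) ⇒ r = D₁/P + g = 2,740.0000/87,532.62 + 0.033 = 0.031303 + 0.033 = 0.064303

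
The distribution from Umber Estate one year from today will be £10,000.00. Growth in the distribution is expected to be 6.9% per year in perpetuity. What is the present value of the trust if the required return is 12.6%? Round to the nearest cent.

£175438.60

Growing perpetuity: P = D₁ / (r − g) = £10,000.0000 / (0.126 − 0.069) = £175,438.60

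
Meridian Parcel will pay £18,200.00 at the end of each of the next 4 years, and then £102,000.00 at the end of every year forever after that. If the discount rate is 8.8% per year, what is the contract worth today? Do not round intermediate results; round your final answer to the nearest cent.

PV of 4-year annuity: £18,200.00 × [1 − (1+0.088)^−4] / 0.088 = 59222.67577
Perpetuity value at year 4: £102,000.00 / 0.088 = 1159090.90909
PV of perpetuity: 1159090.90909 / (1+0.088)^4 = 827183.60531
Total PV = 59222.67577 + 827183.60531 = 886406.28108

£886406.28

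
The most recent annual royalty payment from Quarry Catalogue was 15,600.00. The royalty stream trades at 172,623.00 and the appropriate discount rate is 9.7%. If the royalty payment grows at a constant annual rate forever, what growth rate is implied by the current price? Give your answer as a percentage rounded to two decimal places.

P = D₀(1+g)/(r−g) ⇒ P(r−g) = D₀(1+g) ⇒ g(P+D₀) = P·r − D₀
g = (P·r − D₀)/(P + D₀) = (172,623.00×0.097 − 15,600.00) / (172,623.00 + 15,600.00) = 0.006080

0.61%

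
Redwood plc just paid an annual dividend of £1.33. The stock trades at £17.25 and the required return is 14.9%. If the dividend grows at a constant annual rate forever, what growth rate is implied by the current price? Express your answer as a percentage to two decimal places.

6.68%

P = D₀(1+g)/(r−g) ⇒ P(r−g) = D₀(1+g) ⇒ g(P+D₀) = P·r − D₀
g = (P·r − D₀)/(P + D₀) = (£17.25×0.149 − £1.33) / (£17.25 + £1.33) = 0.066752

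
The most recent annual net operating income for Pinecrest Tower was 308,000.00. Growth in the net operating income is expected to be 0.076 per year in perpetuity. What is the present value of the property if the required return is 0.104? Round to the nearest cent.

D₁ = D₀ × (1 + g) = 308,000.00 × 1.076 = 331,408.0000
Growing perpetuity: P = D₁ / (r − g) = 331,408.0000 / (0.104 − 0.076) = 11,836,000.00

11836000.00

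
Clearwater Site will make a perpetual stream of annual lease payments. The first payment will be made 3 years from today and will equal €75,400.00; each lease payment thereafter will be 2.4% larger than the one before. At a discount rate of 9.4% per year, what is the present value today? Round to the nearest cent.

Value at end of year 2: C₁ / (r − g) = €75,400.00 / (0.094 − 0.024) = €1,077,142.8571
Discount to today: PV = €1,077,142.8571 / (1 + 0.094)^2 = €1,077,142.8571 / 1.196836 = €899,992.03

€899992.03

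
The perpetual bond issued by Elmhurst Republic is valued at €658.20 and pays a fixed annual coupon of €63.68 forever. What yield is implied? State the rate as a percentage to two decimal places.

P = C/r ⇒ r = C/P = €63.68/€658.20 = 0.096749

9.67%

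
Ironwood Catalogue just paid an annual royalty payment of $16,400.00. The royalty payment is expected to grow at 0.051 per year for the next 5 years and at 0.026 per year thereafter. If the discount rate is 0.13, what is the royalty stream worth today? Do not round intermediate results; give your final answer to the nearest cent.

$178933.76

D_1 = 17236.40000
D_2 = 18115.45640
D_3 = 19039.34468
D_4 = 20010.35125
D_5 = 21030.87917
Terminal value at year 5: TV = D_5×(1+g_2)/(r−g_2) = 21577.68203/0.104 = 207477.71180
P_0 = D_1/(1+r)^1 + D_2/(1+r)^2 + D_3/(1+r)^3 + D_4/(1+r)^4 + D_5/(1+r)^5 + TV/(1+r)^5
    = 15253.45133 + 14187.05960 + 13195.22092 + 12272.72317 + 11414.71863 + 112610.58958 = 178933.76322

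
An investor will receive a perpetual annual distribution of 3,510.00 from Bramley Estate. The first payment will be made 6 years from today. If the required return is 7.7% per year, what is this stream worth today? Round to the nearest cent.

31458.49

Value at end of year 5: C / r = 3,510.00 / 0.077 = 45,584.4156
Discount to today: PV = 45,584.4156 / (1 + 0.077)^5 = 45,584.4156 / 1.449034 = 31,458.49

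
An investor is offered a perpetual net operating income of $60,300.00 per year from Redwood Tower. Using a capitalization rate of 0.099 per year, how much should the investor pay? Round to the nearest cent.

$609090.91

Level perpetuity: PV = C / r = $60,300.00 / 0.099 = $609,090.91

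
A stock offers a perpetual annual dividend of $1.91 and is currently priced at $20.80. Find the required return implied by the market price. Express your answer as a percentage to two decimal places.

P = C/r ⇒ r = C/P = $1.91/$20.80 = 0.091827

9.18%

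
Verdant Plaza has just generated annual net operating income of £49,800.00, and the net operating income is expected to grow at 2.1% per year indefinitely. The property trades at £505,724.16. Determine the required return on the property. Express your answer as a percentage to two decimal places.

D₁ = £49,800.00 × 1.021 = £50,845.8000
P = D₁/(r − g) ⇒ r = D₁/P + g = £50,845.8000/£505,724.16 + 0.021 = 0.100541 + 0.021 = 0.121541

12.15%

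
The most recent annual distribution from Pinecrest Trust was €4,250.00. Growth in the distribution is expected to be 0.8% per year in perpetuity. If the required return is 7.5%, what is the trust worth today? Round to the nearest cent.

D₁ = D₀ × (1 + g) = €4,250.00 × 1.008 = €4,284.0000
Growing perpetuity: P = D₁ / (r − g) = €4,284.0000 / (0.075 − 0.008) = €63,940.30

€63940.30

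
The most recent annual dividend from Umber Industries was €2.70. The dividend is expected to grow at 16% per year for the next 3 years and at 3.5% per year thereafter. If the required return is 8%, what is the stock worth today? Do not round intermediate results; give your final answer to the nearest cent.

D_1 = 3.13200
D_2 = 3.63312
D_3 = 4.21442
Terminal value at year 3: TV = D_3×(1+g_2)/(r−g_2) = 4.36192/0.045 = 96.93164
P_0 = D_1/(1+r)^1 + D_2/(1+r)^2 + D_3/(1+r)^3 + TV/(1+r)^3
    = 2.90000 + 3.11481 + 3.34554 + 76.94746 = 86.30782

€86.31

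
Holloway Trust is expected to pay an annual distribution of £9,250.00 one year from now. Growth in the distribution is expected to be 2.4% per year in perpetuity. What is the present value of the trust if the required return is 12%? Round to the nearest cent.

Growing perpetuity: P = D₁ / (r − g) = £9,250.0000 / (0.12 − 0.024) = £96,354.17

£96354.17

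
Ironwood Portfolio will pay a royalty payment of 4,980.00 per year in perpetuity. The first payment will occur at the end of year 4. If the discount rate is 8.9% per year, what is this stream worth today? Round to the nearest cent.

Value at end of year 3: C / r = 4,980.00 / 0.089 = 55,955.0562
Discount to today: PV = 55,955.0562 / (1 + 0.089)^3 = 55,955.0562 / 1.291468 = 43,326.71

43326.71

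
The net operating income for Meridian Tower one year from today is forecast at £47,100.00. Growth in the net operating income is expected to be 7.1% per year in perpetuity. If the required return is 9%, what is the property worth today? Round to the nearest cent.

Growing perpetuity: P = D₁ / (r − g) = £47,100.0000 / (0.09 − 0.071) = £2,478,947.37

£2478947.37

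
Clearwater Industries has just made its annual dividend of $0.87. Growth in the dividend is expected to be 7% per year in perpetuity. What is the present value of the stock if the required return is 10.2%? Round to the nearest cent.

D₁ = D₀ × (1 + g) = $0.87 × 1.07 = $0.9309
Growing perpetuity: P = D₁ / (r − g) = $0.9309 / (0.102 − 0.07) = $29.09

$29.09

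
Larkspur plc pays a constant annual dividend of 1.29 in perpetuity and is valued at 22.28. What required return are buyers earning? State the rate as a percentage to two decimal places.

P = C/r ⇒ r = C/P = 1.29/22.28 = 0.057899

5.79%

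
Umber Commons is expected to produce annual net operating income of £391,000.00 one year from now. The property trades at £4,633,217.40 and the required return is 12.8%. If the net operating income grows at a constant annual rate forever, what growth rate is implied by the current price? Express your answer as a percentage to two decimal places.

4.36%

P = D₁/(r−g) ⇒ g = r − D₁/P = 0.128 − £391,000.00/£4,633,217.40 = 0.043609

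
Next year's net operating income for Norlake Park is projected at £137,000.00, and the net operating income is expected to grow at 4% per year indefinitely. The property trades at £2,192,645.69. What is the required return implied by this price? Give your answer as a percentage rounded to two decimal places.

P = D₁/(r − g) ⇒ r = D₁/P + g = £137,000.0000/£2,192,645.69 + 0.04 = 0.062482 + 0.04 = 0.102482

10.25%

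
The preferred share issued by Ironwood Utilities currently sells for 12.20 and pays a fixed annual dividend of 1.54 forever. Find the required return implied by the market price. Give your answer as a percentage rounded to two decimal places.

12.62%

P = C/r ⇒ r = C/P = 1.54/12.20 = 0.126230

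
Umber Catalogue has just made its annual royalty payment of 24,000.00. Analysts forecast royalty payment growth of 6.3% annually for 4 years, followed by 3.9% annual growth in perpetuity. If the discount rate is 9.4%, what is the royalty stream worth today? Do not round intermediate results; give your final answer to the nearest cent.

493525.57

D_1 = 25512.00000
D_2 = 27119.25600
D_3 = 28827.76913
D_4 = 30643.91858
Terminal value at year 4: TV = D_4×(1+g_2)/(r−g_2) = 31839.03141/0.055 = 578891.48014
P_0 = D_1/(1+r)^1 + D_2/(1+r)^2 + D_3/(1+r)^3 + D_4/(1+r)^4 + TV/(1+r)^4
    = 23319.92687 + 22659.12456 + 22017.04699 + 21393.16357 + 404136.30823 = 493525.57022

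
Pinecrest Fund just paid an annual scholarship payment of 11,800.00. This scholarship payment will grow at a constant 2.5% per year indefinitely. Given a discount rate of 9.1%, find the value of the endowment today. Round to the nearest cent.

183257.58

D₁ = D₀ × (1 + g) = 11,800.00 × 1.025 = 12,095.0000
Growing perpetuity: P = D₁ / (r − g) = 12,095.0000 / (0.091 − 0.025) = 183,257.58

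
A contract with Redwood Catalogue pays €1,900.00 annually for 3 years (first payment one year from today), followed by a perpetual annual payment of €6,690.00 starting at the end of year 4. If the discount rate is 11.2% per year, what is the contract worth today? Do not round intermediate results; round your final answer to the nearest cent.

PV of 3-year annuity: €1,900.00 × [1 − (1+0.112)^−3] / 0.112 = 4626.95472
Perpetuity value at year 3: €6,690.00 / 0.112 = 59732.14286
PV of perpetuity: 59732.14286 / (1+0.112)^3 = 43440.39177
Total PV = 4626.95472 + 43440.39177 = 48067.34649

€48067.35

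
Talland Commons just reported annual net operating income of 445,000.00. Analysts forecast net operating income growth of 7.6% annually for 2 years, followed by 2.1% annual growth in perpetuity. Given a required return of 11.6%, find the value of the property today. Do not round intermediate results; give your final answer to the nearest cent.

D_1 = 478820.00000
D_2 = 515210.32000
Terminal value at year 2: TV = D_2×(1+g_2)/(r−g_2) = 526029.73672/0.095 = 5537155.12337
P_0 = D_1/(1+r)^1 + D_2/(1+r)^2 + TV/(1+r)^2
    = 429050.17921 + 413672.03659 + 4445885.78269 = 5288607.99849

5288608.00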